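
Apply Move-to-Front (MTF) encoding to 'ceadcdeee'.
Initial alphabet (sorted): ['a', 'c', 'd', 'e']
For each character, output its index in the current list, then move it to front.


MTF encoding:
'c': index 1 in ['a', 'c', 'd', 'e'] -> ['c', 'a', 'd', 'e']
'e': index 3 in ['c', 'a', 'd', 'e'] -> ['e', 'c', 'a', 'd']
'a': index 2 in ['e', 'c', 'a', 'd'] -> ['a', 'e', 'c', 'd']
'd': index 3 in ['a', 'e', 'c', 'd'] -> ['d', 'a', 'e', 'c']
'c': index 3 in ['d', 'a', 'e', 'c'] -> ['c', 'd', 'a', 'e']
'd': index 1 in ['c', 'd', 'a', 'e'] -> ['d', 'c', 'a', 'e']
'e': index 3 in ['d', 'c', 'a', 'e'] -> ['e', 'd', 'c', 'a']
'e': index 0 in ['e', 'd', 'c', 'a'] -> ['e', 'd', 'c', 'a']
'e': index 0 in ['e', 'd', 'c', 'a'] -> ['e', 'd', 'c', 'a']


Output: [1, 3, 2, 3, 3, 1, 3, 0, 0]


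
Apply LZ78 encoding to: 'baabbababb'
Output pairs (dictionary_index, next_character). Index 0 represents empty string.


LZ78 encoding steps:
Dictionary: {0: ''}
Step 1: w='' (idx 0), next='b' -> output (0, 'b'), add 'b' as idx 1
Step 2: w='' (idx 0), next='a' -> output (0, 'a'), add 'a' as idx 2
Step 3: w='a' (idx 2), next='b' -> output (2, 'b'), add 'ab' as idx 3
Step 4: w='b' (idx 1), next='a' -> output (1, 'a'), add 'ba' as idx 4
Step 5: w='ba' (idx 4), next='b' -> output (4, 'b'), add 'bab' as idx 5
Step 6: w='b' (idx 1), end of input -> output (1, '')


Encoded: [(0, 'b'), (0, 'a'), (2, 'b'), (1, 'a'), (4, 'b'), (1, '')]


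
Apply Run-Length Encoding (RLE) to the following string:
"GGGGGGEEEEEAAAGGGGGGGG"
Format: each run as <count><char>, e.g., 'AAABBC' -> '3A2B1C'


Scanning runs left to right:
  i=0: run of 'G' x 6 -> '6G'
  i=6: run of 'E' x 5 -> '5E'
  i=11: run of 'A' x 3 -> '3A'
  i=14: run of 'G' x 8 -> '8G'

RLE = 6G5E3A8G


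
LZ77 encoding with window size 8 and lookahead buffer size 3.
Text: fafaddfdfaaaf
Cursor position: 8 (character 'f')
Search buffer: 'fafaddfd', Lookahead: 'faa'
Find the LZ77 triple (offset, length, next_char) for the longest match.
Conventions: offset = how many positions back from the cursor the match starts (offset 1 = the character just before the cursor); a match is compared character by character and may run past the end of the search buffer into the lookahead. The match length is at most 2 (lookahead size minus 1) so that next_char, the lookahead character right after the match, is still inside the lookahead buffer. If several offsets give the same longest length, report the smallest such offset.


Try each offset into the search buffer:
  offset=1 (pos 7, char 'd'): match length 0
  offset=2 (pos 6, char 'f'): match length 1
  offset=3 (pos 5, char 'd'): match length 0
  offset=4 (pos 4, char 'd'): match length 0
  offset=5 (pos 3, char 'a'): match length 0
  offset=6 (pos 2, char 'f'): match length 2
  offset=7 (pos 1, char 'a'): match length 0
  offset=8 (pos 0, char 'f'): match length 2
Longest match has length 2, found at offsets 6, 8; take the smallest, offset 6.
next_char = character at position 8 + 2 = 10 -> 'a'

Best match: offset=6, length=2 (matching 'fa' starting at position 2)
LZ77 triple: (6, 2, 'a')


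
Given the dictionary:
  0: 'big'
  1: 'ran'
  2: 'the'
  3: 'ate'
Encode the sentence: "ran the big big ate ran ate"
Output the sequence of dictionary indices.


Look up each word in the dictionary:
  'ran' -> 1
  'the' -> 2
  'big' -> 0
  'big' -> 0
  'ate' -> 3
  'ran' -> 1
  'ate' -> 3

Encoded: [1, 2, 0, 0, 3, 1, 3]


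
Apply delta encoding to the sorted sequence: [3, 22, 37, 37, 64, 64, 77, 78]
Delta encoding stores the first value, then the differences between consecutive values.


First value: 3
Deltas:
  22 - 3 = 19
  37 - 22 = 15
  37 - 37 = 0
  64 - 37 = 27
  64 - 64 = 0
  77 - 64 = 13
  78 - 77 = 1


Delta encoded: [3, 19, 15, 0, 27, 0, 13, 1]


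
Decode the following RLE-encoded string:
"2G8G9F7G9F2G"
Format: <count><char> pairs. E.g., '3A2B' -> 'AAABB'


Expanding each <count><char> pair:
  2G -> 'GG'
  8G -> 'GGGGGGGG'
  9F -> 'FFFFFFFFF'
  7G -> 'GGGGGGG'
  9F -> 'FFFFFFFFF'
  2G -> 'GG'

Decoded = GGGGGGGGGGFFFFFFFFFGGGGGGGFFFFFFFFFGG


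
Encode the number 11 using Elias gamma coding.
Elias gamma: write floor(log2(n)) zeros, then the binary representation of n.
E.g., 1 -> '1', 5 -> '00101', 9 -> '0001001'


num_bits = floor(log2(11)) + 1 = 4
leading_zeros = num_bits - 1 = 3
binary(11) = 1011

Elias gamma(11) = '000' + '1011' = 0001011 (7 bits)


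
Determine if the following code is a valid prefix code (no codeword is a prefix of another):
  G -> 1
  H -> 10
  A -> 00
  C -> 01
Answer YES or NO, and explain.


Checking each pair (does one codeword prefix another?):
  G='1' vs H='10': prefix -- VIOLATION

NO -- this is NOT a valid prefix code. G (1) is a prefix of H (10).


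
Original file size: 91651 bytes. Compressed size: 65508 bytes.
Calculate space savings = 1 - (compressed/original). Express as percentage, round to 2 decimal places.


ratio = compressed/original = 65508/91651 = 0.714755
savings = 1 - ratio = 1 - 0.714755 = 0.285245
as a percentage: 0.285245 * 100 = 28.52%

Space savings = 1 - 65508/91651 = 28.52%


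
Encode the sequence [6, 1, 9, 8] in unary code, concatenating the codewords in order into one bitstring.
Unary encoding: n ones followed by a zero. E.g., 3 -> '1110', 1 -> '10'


Encode each number as n ones followed by a terminating 0:
  6 -> 1111110 (7 bits)
  1 -> 10 (2 bits)
  9 -> 1111111110 (10 bits)
  8 -> 111111110 (9 bits)
Total length = 7 + 2 + 10 + 9 = 28 bits.

Unary([6, 1, 9, 8]) = 1111110101111111110111111110 (28 bits)


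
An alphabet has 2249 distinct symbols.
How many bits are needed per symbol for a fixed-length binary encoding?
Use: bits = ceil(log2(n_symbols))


log2(2249) = 11.1351
Bracket: 2^11 = 2048 < 2249 <= 2^12 = 4096
So ceil(log2(2249)) = 12

bits = ceil(log2(2249)) = ceil(11.1351) = 12 bits


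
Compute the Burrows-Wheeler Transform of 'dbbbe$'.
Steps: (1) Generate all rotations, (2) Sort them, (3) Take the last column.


Rotations (sorted):
  0: $dbbbe -> last char: e
  1: bbbe$d -> last char: d
  2: bbe$db -> last char: b
  3: be$dbb -> last char: b
  4: dbbbe$ -> last char: $
  5: e$dbbb -> last char: b


BWT = edbb$b


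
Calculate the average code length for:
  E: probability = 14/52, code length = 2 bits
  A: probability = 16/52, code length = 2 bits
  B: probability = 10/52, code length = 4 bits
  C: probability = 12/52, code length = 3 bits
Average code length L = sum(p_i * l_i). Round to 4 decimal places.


Weighted contributions p_i * l_i:
  E: (14/52) * 2 = 28/52
  A: (16/52) * 2 = 32/52
  B: (10/52) * 4 = 40/52
  C: (12/52) * 3 = 36/52
Sum = (28 + 32 + 40 + 36)/52 = 136/52

L = 136/52 = 2.6154 bits/symbol


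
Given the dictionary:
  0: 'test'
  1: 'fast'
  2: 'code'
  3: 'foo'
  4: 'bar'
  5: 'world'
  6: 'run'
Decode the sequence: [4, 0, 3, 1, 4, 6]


Look up each index in the dictionary:
  4 -> 'bar'
  0 -> 'test'
  3 -> 'foo'
  1 -> 'fast'
  4 -> 'bar'
  6 -> 'run'

Decoded: "bar test foo fast bar run"


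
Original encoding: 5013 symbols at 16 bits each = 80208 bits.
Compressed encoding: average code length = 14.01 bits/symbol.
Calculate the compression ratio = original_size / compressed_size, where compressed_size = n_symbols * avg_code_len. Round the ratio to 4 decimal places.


original_size = n_symbols * orig_bits = 5013 * 16 = 80208 bits
compressed_size = n_symbols * avg_code_len = 5013 * 14.01 = 70232.13 bits
ratio = original_size / compressed_size = 80208 / 70232.13 = 1.142

Compression ratio = 1.142


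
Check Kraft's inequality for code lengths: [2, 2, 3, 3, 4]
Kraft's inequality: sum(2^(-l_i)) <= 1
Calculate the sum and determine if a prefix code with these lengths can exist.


Sum = 2^(-2) + 2^(-2) + 2^(-3) + 2^(-3) + 2^(-4)
    = 0.25 + 0.25 + 0.125 + 0.125 + 0.0625
    = 13/16 = 0.8125
Since 0.8125 <= 1, Kraft's inequality IS satisfied.
A prefix code with these lengths CAN exist.

Kraft sum = 0.8125. Satisfied.


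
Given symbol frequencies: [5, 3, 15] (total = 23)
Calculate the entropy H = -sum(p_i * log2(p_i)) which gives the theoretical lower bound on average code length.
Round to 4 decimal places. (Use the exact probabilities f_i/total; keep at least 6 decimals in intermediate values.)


Per-symbol terms -p_i * log2(p_i) with p_i = f_i/23:
  p = 5/23 = 0.217391: log2(p) = -2.201634, -p*log2(p) = 0.478616
  p = 3/23 = 0.130435: log2(p) = -2.938599, -p*log2(p) = 0.383296
  p = 15/23 = 0.652174: log2(p) = -0.616671, -p*log2(p) = 0.402177
H = 0.478616 + 0.383296 + 0.402177 = 1.264089

H = 1.2641 bits/symbol


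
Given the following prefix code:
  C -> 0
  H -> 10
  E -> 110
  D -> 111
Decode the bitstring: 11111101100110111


Decoding step by step:
Bits 111 -> D
Bits 111 -> D
Bits 0 -> C
Bits 110 -> E
Bits 0 -> C
Bits 110 -> E
Bits 111 -> D


Decoded message: DDCECED


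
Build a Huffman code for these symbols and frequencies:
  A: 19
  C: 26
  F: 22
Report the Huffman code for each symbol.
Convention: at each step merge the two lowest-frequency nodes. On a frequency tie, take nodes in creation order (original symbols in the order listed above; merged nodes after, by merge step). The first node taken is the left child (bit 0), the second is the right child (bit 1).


Huffman tree construction:
Step 1: Merge A(19) + F(22) = 41
Step 2: Merge C(26) + (A+F)(41) = 67
Read each symbol's code off the tree from the root (left child = 0, right child = 1).

Codes:
  A: 10 (length 2)
  C: 0 (length 1)
  F: 11 (length 2)
Average code length: 108/67 = 1.6119 bits/symbol


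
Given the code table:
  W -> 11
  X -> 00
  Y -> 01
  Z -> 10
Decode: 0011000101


Decoding:
00 -> X
11 -> W
00 -> X
01 -> Y
01 -> Y


Result: XWXYY


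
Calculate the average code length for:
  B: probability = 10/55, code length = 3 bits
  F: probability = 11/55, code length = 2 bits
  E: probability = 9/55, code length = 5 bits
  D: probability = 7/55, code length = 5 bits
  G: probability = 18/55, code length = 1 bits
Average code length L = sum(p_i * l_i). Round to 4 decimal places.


Weighted contributions p_i * l_i:
  B: (10/55) * 3 = 30/55
  F: (11/55) * 2 = 22/55
  E: (9/55) * 5 = 45/55
  D: (7/55) * 5 = 35/55
  G: (18/55) * 1 = 18/55
Sum = (30 + 22 + 45 + 35 + 18)/55 = 150/55

L = 150/55 = 2.7273 bits/symbol


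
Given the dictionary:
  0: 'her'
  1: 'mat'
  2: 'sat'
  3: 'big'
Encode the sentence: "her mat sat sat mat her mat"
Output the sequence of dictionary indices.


Look up each word in the dictionary:
  'her' -> 0
  'mat' -> 1
  'sat' -> 2
  'sat' -> 2
  'mat' -> 1
  'her' -> 0
  'mat' -> 1

Encoded: [0, 1, 2, 2, 1, 0, 1]


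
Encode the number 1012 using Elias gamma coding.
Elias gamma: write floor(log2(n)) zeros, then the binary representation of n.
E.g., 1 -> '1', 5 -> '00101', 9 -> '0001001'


num_bits = floor(log2(1012)) + 1 = 10
leading_zeros = num_bits - 1 = 9
binary(1012) = 1111110100

Elias gamma(1012) = '000000000' + '1111110100' = 0000000001111110100 (19 bits)


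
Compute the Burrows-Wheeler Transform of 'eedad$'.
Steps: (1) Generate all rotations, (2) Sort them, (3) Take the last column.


Rotations (sorted):
  0: $eedad -> last char: d
  1: ad$eed -> last char: d
  2: d$eeda -> last char: a
  3: dad$ee -> last char: e
  4: edad$e -> last char: e
  5: eedad$ -> last char: $


BWT = ddaee$


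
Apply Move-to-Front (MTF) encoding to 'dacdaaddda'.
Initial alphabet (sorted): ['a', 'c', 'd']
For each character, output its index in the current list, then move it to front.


MTF encoding:
'd': index 2 in ['a', 'c', 'd'] -> ['d', 'a', 'c']
'a': index 1 in ['d', 'a', 'c'] -> ['a', 'd', 'c']
'c': index 2 in ['a', 'd', 'c'] -> ['c', 'a', 'd']
'd': index 2 in ['c', 'a', 'd'] -> ['d', 'c', 'a']
'a': index 2 in ['d', 'c', 'a'] -> ['a', 'd', 'c']
'a': index 0 in ['a', 'd', 'c'] -> ['a', 'd', 'c']
'd': index 1 in ['a', 'd', 'c'] -> ['d', 'a', 'c']
'd': index 0 in ['d', 'a', 'c'] -> ['d', 'a', 'c']
'd': index 0 in ['d', 'a', 'c'] -> ['d', 'a', 'c']
'a': index 1 in ['d', 'a', 'c'] -> ['a', 'd', 'c']


Output: [2, 1, 2, 2, 2, 0, 1, 0, 0, 1]


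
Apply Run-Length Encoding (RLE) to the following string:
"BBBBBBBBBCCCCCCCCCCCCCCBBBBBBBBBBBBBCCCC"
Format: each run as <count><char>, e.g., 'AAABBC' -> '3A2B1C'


Scanning runs left to right:
  i=0: run of 'B' x 9 -> '9B'
  i=9: run of 'C' x 14 -> '14C'
  i=23: run of 'B' x 13 -> '13B'
  i=36: run of 'C' x 4 -> '4C'

RLE = 9B14C13B4C


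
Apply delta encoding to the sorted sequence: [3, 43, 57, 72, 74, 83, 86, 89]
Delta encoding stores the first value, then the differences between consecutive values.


First value: 3
Deltas:
  43 - 3 = 40
  57 - 43 = 14
  72 - 57 = 15
  74 - 72 = 2
  83 - 74 = 9
  86 - 83 = 3
  89 - 86 = 3


Delta encoded: [3, 40, 14, 15, 2, 9, 3, 3]


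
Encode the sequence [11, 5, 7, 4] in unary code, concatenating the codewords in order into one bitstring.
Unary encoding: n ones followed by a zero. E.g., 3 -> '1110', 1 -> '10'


Encode each number as n ones followed by a terminating 0:
  11 -> 111111111110 (12 bits)
  5 -> 111110 (6 bits)
  7 -> 11111110 (8 bits)
  4 -> 11110 (5 bits)
Total length = 12 + 6 + 8 + 5 = 31 bits.

Unary([11, 5, 7, 4]) = 1111111111101111101111111011110 (31 bits)


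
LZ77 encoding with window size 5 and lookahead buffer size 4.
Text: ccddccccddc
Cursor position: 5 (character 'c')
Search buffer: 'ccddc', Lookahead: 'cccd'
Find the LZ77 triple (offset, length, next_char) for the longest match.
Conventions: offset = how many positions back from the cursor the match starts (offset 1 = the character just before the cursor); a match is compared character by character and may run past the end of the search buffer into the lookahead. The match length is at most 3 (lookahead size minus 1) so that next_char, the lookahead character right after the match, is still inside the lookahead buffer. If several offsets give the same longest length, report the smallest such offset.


Try each offset into the search buffer:
  offset=1 (pos 4, char 'c'): match length 3
  offset=2 (pos 3, char 'd'): match length 0
  offset=3 (pos 2, char 'd'): match length 0
  offset=4 (pos 1, char 'c'): match length 1
  offset=5 (pos 0, char 'c'): match length 2
Longest match has length 3 at offset 1.
next_char = character at position 5 + 3 = 8 -> 'd'

Best match: offset=1, length=3 (matching 'ccc' starting at position 4)
LZ77 triple: (1, 3, 'd')


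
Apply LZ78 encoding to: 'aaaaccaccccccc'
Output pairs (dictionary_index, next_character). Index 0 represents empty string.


LZ78 encoding steps:
Dictionary: {0: ''}
Step 1: w='' (idx 0), next='a' -> output (0, 'a'), add 'a' as idx 1
Step 2: w='a' (idx 1), next='a' -> output (1, 'a'), add 'aa' as idx 2
Step 3: w='a' (idx 1), next='c' -> output (1, 'c'), add 'ac' as idx 3
Step 4: w='' (idx 0), next='c' -> output (0, 'c'), add 'c' as idx 4
Step 5: w='ac' (idx 3), next='c' -> output (3, 'c'), add 'acc' as idx 5
Step 6: w='c' (idx 4), next='c' -> output (4, 'c'), add 'cc' as idx 6
Step 7: w='cc' (idx 6), next='c' -> output (6, 'c'), add 'ccc' as idx 7


Encoded: [(0, 'a'), (1, 'a'), (1, 'c'), (0, 'c'), (3, 'c'), (4, 'c'), (6, 'c')]


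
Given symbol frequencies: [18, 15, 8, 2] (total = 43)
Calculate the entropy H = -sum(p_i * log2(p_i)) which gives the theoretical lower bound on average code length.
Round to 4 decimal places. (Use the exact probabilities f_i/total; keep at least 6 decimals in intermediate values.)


Per-symbol terms -p_i * log2(p_i) with p_i = f_i/43:
  p = 18/43 = 0.418605: log2(p) = -1.256340, -p*log2(p) = 0.525910
  p = 15/43 = 0.348837: log2(p) = -1.519374, -p*log2(p) = 0.530014
  p = 8/43 = 0.186047: log2(p) = -2.426265, -p*log2(p) = 0.451398
  p = 2/43 = 0.046512: log2(p) = -4.426265, -p*log2(p) = 0.205873
H = 0.525910 + 0.530014 + 0.451398 + 0.205873 = 1.713195

H = 1.7132 bits/symbol


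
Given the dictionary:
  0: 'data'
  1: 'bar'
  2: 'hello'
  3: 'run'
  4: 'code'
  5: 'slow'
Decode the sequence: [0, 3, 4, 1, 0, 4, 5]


Look up each index in the dictionary:
  0 -> 'data'
  3 -> 'run'
  4 -> 'code'
  1 -> 'bar'
  0 -> 'data'
  4 -> 'code'
  5 -> 'slow'

Decoded: "data run code bar data code slow"


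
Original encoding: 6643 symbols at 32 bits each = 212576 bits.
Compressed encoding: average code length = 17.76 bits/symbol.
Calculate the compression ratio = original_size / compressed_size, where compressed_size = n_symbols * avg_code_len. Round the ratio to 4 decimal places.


original_size = n_symbols * orig_bits = 6643 * 32 = 212576 bits
compressed_size = n_symbols * avg_code_len = 6643 * 17.76 = 117979.68 bits
ratio = original_size / compressed_size = 212576 / 117979.68 = 1.8018

Compression ratio = 1.8018


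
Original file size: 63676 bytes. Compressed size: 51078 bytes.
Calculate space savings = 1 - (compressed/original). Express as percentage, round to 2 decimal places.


ratio = compressed/original = 51078/63676 = 0.802155
savings = 1 - ratio = 1 - 0.802155 = 0.197845
as a percentage: 0.197845 * 100 = 19.78%

Space savings = 1 - 51078/63676 = 19.78%


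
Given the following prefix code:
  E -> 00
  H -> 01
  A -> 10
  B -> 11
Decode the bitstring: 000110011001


Decoding step by step:
Bits 00 -> E
Bits 01 -> H
Bits 10 -> A
Bits 01 -> H
Bits 10 -> A
Bits 01 -> H


Decoded message: EHAHAH


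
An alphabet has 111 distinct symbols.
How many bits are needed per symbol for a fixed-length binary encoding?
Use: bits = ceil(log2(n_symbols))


log2(111) = 6.7944
Bracket: 2^6 = 64 < 111 <= 2^7 = 128
So ceil(log2(111)) = 7

bits = ceil(log2(111)) = ceil(6.7944) = 7 bits


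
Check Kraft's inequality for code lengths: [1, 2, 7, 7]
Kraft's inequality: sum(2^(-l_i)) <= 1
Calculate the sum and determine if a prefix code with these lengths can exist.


Sum = 2^(-1) + 2^(-2) + 2^(-7) + 2^(-7)
    = 0.5 + 0.25 + 0.0078125 + 0.0078125
    = 98/128 = 0.765625
Since 0.765625 <= 1, Kraft's inequality IS satisfied.
A prefix code with these lengths CAN exist.

Kraft sum = 0.765625. Satisfied.


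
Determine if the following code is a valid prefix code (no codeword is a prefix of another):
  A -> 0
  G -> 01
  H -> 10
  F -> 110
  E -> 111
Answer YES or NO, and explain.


Checking each pair (does one codeword prefix another?):
  A='0' vs G='01': prefix -- VIOLATION

NO -- this is NOT a valid prefix code. A (0) is a prefix of G (01).


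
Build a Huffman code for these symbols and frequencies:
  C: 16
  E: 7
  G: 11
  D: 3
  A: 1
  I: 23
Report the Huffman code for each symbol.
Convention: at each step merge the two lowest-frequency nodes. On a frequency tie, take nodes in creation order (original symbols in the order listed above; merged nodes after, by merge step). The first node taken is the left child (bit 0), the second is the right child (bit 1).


Huffman tree construction:
Step 1: Merge A(1) + D(3) = 4
Step 2: Merge (A+D)(4) + E(7) = 11
Step 3: Merge G(11) + ((A+D)+E)(11) = 22
Step 4: Merge C(16) + (G+((A+D)+E))(22) = 38
Step 5: Merge I(23) + (C+(G+((A+D)+E)))(38) = 61
Read each symbol's code off the tree from the root (left child = 0, right child = 1).

Codes:
  C: 10 (length 2)
  E: 1111 (length 4)
  G: 110 (length 3)
  D: 11101 (length 5)
  A: 11100 (length 5)
  I: 0 (length 1)
Average code length: 136/61 = 2.2295 bits/symbol


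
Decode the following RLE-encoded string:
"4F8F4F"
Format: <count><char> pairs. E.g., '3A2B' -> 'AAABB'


Expanding each <count><char> pair:
  4F -> 'FFFF'
  8F -> 'FFFFFFFF'
  4F -> 'FFFF'

Decoded = FFFFFFFFFFFFFFFF


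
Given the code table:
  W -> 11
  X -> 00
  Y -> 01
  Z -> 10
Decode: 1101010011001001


Decoding:
11 -> W
01 -> Y
01 -> Y
00 -> X
11 -> W
00 -> X
10 -> Z
01 -> Y


Result: WYYXWXZY


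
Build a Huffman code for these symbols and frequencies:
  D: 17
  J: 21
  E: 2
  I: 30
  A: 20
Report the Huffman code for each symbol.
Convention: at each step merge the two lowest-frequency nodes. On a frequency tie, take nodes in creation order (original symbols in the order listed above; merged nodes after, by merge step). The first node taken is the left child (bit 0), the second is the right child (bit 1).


Huffman tree construction:
Step 1: Merge E(2) + D(17) = 19
Step 2: Merge (E+D)(19) + A(20) = 39
Step 3: Merge J(21) + I(30) = 51
Step 4: Merge ((E+D)+A)(39) + (J+I)(51) = 90
Read each symbol's code off the tree from the root (left child = 0, right child = 1).

Codes:
  D: 001 (length 3)
  J: 10 (length 2)
  E: 000 (length 3)
  I: 11 (length 2)
  A: 01 (length 2)
Average code length: 199/90 = 2.2111 bits/symbol


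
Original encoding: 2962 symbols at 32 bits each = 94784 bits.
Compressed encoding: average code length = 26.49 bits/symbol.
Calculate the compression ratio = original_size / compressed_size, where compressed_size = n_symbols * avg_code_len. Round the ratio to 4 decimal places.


original_size = n_symbols * orig_bits = 2962 * 32 = 94784 bits
compressed_size = n_symbols * avg_code_len = 2962 * 26.49 = 78463.38 bits
ratio = original_size / compressed_size = 94784 / 78463.38 = 1.208

Compression ratio = 1.208


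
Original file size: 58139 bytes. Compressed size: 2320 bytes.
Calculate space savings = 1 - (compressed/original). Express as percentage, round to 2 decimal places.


ratio = compressed/original = 2320/58139 = 0.039904
savings = 1 - ratio = 1 - 0.039904 = 0.960096
as a percentage: 0.960096 * 100 = 96.01%

Space savings = 1 - 2320/58139 = 96.01%


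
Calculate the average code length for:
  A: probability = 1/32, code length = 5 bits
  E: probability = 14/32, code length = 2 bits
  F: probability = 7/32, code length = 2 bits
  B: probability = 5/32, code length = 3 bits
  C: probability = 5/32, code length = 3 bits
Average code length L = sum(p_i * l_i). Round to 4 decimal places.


Weighted contributions p_i * l_i:
  A: (1/32) * 5 = 5/32
  E: (14/32) * 2 = 28/32
  F: (7/32) * 2 = 14/32
  B: (5/32) * 3 = 15/32
  C: (5/32) * 3 = 15/32
Sum = (5 + 28 + 14 + 15 + 15)/32 = 77/32

L = 77/32 = 2.4063 bits/symbol


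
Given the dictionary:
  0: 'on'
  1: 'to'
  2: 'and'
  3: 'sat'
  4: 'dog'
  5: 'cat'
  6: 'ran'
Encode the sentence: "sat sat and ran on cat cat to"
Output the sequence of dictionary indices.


Look up each word in the dictionary:
  'sat' -> 3
  'sat' -> 3
  'and' -> 2
  'ran' -> 6
  'on' -> 0
  'cat' -> 5
  'cat' -> 5
  'to' -> 1

Encoded: [3, 3, 2, 6, 0, 5, 5, 1]


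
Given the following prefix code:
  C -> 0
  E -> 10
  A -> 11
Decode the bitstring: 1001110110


Decoding step by step:
Bits 10 -> E
Bits 0 -> C
Bits 11 -> A
Bits 10 -> E
Bits 11 -> A
Bits 0 -> C


Decoded message: ECAEAC


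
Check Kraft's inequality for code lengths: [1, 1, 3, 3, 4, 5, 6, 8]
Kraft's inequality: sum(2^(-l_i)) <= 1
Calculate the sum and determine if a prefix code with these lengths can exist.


Sum = 2^(-1) + 2^(-1) + 2^(-3) + 2^(-3) + 2^(-4) + 2^(-5) + 2^(-6) + 2^(-8)
    = 0.5 + 0.5 + 0.125 + 0.125 + 0.0625 + 0.03125 + 0.015625 + 0.00390625
    = 349/256 = 1.36328125
Since 1.36328125 > 1, Kraft's inequality is NOT satisfied.
A prefix code with these lengths CANNOT exist.

Kraft sum = 1.36328125. Not satisfied.


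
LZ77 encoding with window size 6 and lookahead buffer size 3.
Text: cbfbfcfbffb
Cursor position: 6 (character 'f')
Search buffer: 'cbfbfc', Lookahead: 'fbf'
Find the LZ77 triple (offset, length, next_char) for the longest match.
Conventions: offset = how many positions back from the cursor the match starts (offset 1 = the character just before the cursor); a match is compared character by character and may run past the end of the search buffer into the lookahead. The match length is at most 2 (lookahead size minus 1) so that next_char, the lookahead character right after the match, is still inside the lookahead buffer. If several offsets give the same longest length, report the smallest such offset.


Try each offset into the search buffer:
  offset=1 (pos 5, char 'c'): match length 0
  offset=2 (pos 4, char 'f'): match length 1
  offset=3 (pos 3, char 'b'): match length 0
  offset=4 (pos 2, char 'f'): match length 2
  offset=5 (pos 1, char 'b'): match length 0
  offset=6 (pos 0, char 'c'): match length 0
Longest match has length 2 at offset 4.
next_char = character at position 6 + 2 = 8 -> 'f'

Best match: offset=4, length=2 (matching 'fb' starting at position 2)
LZ77 triple: (4, 2, 'f')


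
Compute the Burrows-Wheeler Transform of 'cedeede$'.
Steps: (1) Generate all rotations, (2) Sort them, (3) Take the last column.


Rotations (sorted):
  0: $cedeede -> last char: e
  1: cedeede$ -> last char: $
  2: de$cedee -> last char: e
  3: deede$ce -> last char: e
  4: e$cedeed -> last char: d
  5: ede$cede -> last char: e
  6: edeede$c -> last char: c
  7: eede$ced -> last char: d


BWT = e$eedecd


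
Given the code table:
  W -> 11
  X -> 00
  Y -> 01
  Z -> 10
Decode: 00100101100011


Decoding:
00 -> X
10 -> Z
01 -> Y
01 -> Y
10 -> Z
00 -> X
11 -> W


Result: XZYYZXW


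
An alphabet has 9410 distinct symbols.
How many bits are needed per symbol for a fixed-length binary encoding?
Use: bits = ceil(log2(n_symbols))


log2(9410) = 13.2
Bracket: 2^13 = 8192 < 9410 <= 2^14 = 16384
So ceil(log2(9410)) = 14

bits = ceil(log2(9410)) = ceil(13.2) = 14 bits


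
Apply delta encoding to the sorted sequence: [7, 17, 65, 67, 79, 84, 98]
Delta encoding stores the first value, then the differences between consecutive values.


First value: 7
Deltas:
  17 - 7 = 10
  65 - 17 = 48
  67 - 65 = 2
  79 - 67 = 12
  84 - 79 = 5
  98 - 84 = 14


Delta encoded: [7, 10, 48, 2, 12, 5, 14]


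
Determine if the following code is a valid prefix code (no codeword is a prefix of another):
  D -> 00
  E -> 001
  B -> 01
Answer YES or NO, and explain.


Checking each pair (does one codeword prefix another?):
  D='00' vs E='001': prefix -- VIOLATION

NO -- this is NOT a valid prefix code. D (00) is a prefix of E (001).


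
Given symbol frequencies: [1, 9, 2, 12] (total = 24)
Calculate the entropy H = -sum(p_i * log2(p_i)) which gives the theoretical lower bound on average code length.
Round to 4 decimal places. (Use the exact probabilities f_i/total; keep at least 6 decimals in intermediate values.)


Per-symbol terms -p_i * log2(p_i) with p_i = f_i/24:
  p = 1/24 = 0.041667: log2(p) = -4.584963, -p*log2(p) = 0.191040
  p = 9/24 = 0.375000: log2(p) = -1.415037, -p*log2(p) = 0.530639
  p = 2/24 = 0.083333: log2(p) = -3.584963, -p*log2(p) = 0.298747
  p = 12/24 = 0.500000: log2(p) = -1.000000, -p*log2(p) = 0.500000
H = 0.191040 + 0.530639 + 0.298747 + 0.500000 = 1.520426

H = 1.5204 bits/symbol


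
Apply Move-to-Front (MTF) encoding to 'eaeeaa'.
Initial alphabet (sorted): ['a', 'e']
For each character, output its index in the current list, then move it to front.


MTF encoding:
'e': index 1 in ['a', 'e'] -> ['e', 'a']
'a': index 1 in ['e', 'a'] -> ['a', 'e']
'e': index 1 in ['a', 'e'] -> ['e', 'a']
'e': index 0 in ['e', 'a'] -> ['e', 'a']
'a': index 1 in ['e', 'a'] -> ['a', 'e']
'a': index 0 in ['a', 'e'] -> ['a', 'e']


Output: [1, 1, 1, 0, 1, 0]


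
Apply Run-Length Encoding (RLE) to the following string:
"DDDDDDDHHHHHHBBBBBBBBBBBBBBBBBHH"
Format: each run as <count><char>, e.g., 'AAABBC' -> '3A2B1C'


Scanning runs left to right:
  i=0: run of 'D' x 7 -> '7D'
  i=7: run of 'H' x 6 -> '6H'
  i=13: run of 'B' x 17 -> '17B'
  i=30: run of 'H' x 2 -> '2H'

RLE = 7D6H17B2H


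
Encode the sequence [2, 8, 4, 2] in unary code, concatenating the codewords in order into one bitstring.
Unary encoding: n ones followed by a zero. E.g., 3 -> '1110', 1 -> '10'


Encode each number as n ones followed by a terminating 0:
  2 -> 110 (3 bits)
  8 -> 111111110 (9 bits)
  4 -> 11110 (5 bits)
  2 -> 110 (3 bits)
Total length = 3 + 9 + 5 + 3 = 20 bits.

Unary([2, 8, 4, 2]) = 11011111111011110110 (20 bits)


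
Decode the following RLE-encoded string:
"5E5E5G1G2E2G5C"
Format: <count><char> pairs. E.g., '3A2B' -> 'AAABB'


Expanding each <count><char> pair:
  5E -> 'EEEEE'
  5E -> 'EEEEE'
  5G -> 'GGGGG'
  1G -> 'G'
  2E -> 'EE'
  2G -> 'GG'
  5C -> 'CCCCC'

Decoded = EEEEEEEEEEGGGGGGEEGGCCCCC


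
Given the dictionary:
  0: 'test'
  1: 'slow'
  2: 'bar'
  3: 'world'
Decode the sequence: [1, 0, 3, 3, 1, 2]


Look up each index in the dictionary:
  1 -> 'slow'
  0 -> 'test'
  3 -> 'world'
  3 -> 'world'
  1 -> 'slow'
  2 -> 'bar'

Decoded: "slow test world world slow bar"


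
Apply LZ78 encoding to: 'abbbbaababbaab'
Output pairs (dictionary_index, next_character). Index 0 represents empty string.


LZ78 encoding steps:
Dictionary: {0: ''}
Step 1: w='' (idx 0), next='a' -> output (0, 'a'), add 'a' as idx 1
Step 2: w='' (idx 0), next='b' -> output (0, 'b'), add 'b' as idx 2
Step 3: w='b' (idx 2), next='b' -> output (2, 'b'), add 'bb' as idx 3
Step 4: w='b' (idx 2), next='a' -> output (2, 'a'), add 'ba' as idx 4
Step 5: w='a' (idx 1), next='b' -> output (1, 'b'), add 'ab' as idx 5
Step 6: w='ab' (idx 5), next='b' -> output (5, 'b'), add 'abb' as idx 6
Step 7: w='a' (idx 1), next='a' -> output (1, 'a'), add 'aa' as idx 7
Step 8: w='b' (idx 2), end of input -> output (2, '')


Encoded: [(0, 'a'), (0, 'b'), (2, 'b'), (2, 'a'), (1, 'b'), (5, 'b'), (1, 'a'), (2, '')]


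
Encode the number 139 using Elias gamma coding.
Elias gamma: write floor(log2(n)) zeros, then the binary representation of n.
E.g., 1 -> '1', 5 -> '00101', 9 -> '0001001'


num_bits = floor(log2(139)) + 1 = 8
leading_zeros = num_bits - 1 = 7
binary(139) = 10001011

Elias gamma(139) = '0000000' + '10001011' = 000000010001011 (15 bits)


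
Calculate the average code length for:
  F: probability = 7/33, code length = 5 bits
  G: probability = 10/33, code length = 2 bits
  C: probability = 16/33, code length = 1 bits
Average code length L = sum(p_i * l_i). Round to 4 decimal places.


Weighted contributions p_i * l_i:
  F: (7/33) * 5 = 35/33
  G: (10/33) * 2 = 20/33
  C: (16/33) * 1 = 16/33
Sum = (35 + 20 + 16)/33 = 71/33

L = 71/33 = 2.1515 bits/symbol


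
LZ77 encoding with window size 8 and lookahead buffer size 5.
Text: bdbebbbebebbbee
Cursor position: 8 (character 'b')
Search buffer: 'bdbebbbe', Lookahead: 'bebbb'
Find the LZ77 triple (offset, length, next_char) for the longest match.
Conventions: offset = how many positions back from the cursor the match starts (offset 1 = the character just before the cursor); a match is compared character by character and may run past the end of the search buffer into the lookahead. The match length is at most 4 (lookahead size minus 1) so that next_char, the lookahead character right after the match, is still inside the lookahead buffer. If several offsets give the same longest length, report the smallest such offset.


Try each offset into the search buffer:
  offset=1 (pos 7, char 'e'): match length 0
  offset=2 (pos 6, char 'b'): match length 3
  offset=3 (pos 5, char 'b'): match length 1
  offset=4 (pos 4, char 'b'): match length 1
  offset=5 (pos 3, char 'e'): match length 0
  offset=6 (pos 2, char 'b'): match length 4
  offset=7 (pos 1, char 'd'): match length 0
  offset=8 (pos 0, char 'b'): match length 1
Longest match has length 4 at offset 6.
next_char = character at position 8 + 4 = 12 -> 'b'

Best match: offset=6, length=4 (matching 'bebb' starting at position 2)
LZ77 triple: (6, 4, 'b')


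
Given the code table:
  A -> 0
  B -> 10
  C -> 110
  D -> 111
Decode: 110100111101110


Decoding:
110 -> C
10 -> B
0 -> A
111 -> D
10 -> B
111 -> D
0 -> A


Result: CBADBDA


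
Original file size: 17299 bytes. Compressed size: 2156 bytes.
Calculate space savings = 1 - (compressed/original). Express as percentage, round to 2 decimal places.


ratio = compressed/original = 2156/17299 = 0.124631
savings = 1 - ratio = 1 - 0.124631 = 0.875369
as a percentage: 0.875369 * 100 = 87.54%

Space savings = 1 - 2156/17299 = 87.54%


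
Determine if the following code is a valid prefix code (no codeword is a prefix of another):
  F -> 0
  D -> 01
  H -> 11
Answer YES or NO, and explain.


Checking each pair (does one codeword prefix another?):
  F='0' vs D='01': prefix -- VIOLATION

NO -- this is NOT a valid prefix code. F (0) is a prefix of D (01).


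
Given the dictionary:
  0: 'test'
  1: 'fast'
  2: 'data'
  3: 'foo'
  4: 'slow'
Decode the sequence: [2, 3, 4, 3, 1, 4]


Look up each index in the dictionary:
  2 -> 'data'
  3 -> 'foo'
  4 -> 'slow'
  3 -> 'foo'
  1 -> 'fast'
  4 -> 'slow'

Decoded: "data foo slow foo fast slow"


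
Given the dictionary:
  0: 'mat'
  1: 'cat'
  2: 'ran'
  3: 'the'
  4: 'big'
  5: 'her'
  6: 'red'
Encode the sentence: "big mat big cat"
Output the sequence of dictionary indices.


Look up each word in the dictionary:
  'big' -> 4
  'mat' -> 0
  'big' -> 4
  'cat' -> 1

Encoded: [4, 0, 4, 1]


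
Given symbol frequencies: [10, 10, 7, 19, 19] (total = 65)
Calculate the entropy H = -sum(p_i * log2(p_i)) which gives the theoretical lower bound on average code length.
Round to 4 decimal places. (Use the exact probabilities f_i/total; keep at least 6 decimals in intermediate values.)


Per-symbol terms -p_i * log2(p_i) with p_i = f_i/65:
  p = 10/65 = 0.153846: log2(p) = -2.700440, -p*log2(p) = 0.415452
  p = 10/65 = 0.153846: log2(p) = -2.700440, -p*log2(p) = 0.415452
  p = 7/65 = 0.107692: log2(p) = -3.215013, -p*log2(p) = 0.346232
  p = 19/65 = 0.292308: log2(p) = -1.774440, -p*log2(p) = 0.518683
  p = 19/65 = 0.292308: log2(p) = -1.774440, -p*log2(p) = 0.518683
H = 0.415452 + 0.415452 + 0.346232 + 0.518683 + 0.518683 = 2.214502

H = 2.2145 bits/symbol


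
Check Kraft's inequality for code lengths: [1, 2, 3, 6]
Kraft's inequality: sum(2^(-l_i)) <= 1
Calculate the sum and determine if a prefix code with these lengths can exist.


Sum = 2^(-1) + 2^(-2) + 2^(-3) + 2^(-6)
    = 0.5 + 0.25 + 0.125 + 0.015625
    = 57/64 = 0.890625
Since 0.890625 <= 1, Kraft's inequality IS satisfied.
A prefix code with these lengths CAN exist.

Kraft sum = 0.890625. Satisfied.


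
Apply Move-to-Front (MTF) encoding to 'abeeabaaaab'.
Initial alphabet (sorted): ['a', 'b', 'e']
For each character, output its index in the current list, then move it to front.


MTF encoding:
'a': index 0 in ['a', 'b', 'e'] -> ['a', 'b', 'e']
'b': index 1 in ['a', 'b', 'e'] -> ['b', 'a', 'e']
'e': index 2 in ['b', 'a', 'e'] -> ['e', 'b', 'a']
'e': index 0 in ['e', 'b', 'a'] -> ['e', 'b', 'a']
'a': index 2 in ['e', 'b', 'a'] -> ['a', 'e', 'b']
'b': index 2 in ['a', 'e', 'b'] -> ['b', 'a', 'e']
'a': index 1 in ['b', 'a', 'e'] -> ['a', 'b', 'e']
'a': index 0 in ['a', 'b', 'e'] -> ['a', 'b', 'e']
'a': index 0 in ['a', 'b', 'e'] -> ['a', 'b', 'e']
'a': index 0 in ['a', 'b', 'e'] -> ['a', 'b', 'e']
'b': index 1 in ['a', 'b', 'e'] -> ['b', 'a', 'e']


Output: [0, 1, 2, 0, 2, 2, 1, 0, 0, 0, 1]


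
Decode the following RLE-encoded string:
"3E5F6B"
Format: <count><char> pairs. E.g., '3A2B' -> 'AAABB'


Expanding each <count><char> pair:
  3E -> 'EEE'
  5F -> 'FFFFF'
  6B -> 'BBBBBB'

Decoded = EEEFFFFFBBBBBB


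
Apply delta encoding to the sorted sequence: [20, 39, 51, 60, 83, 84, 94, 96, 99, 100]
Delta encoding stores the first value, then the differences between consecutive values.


First value: 20
Deltas:
  39 - 20 = 19
  51 - 39 = 12
  60 - 51 = 9
  83 - 60 = 23
  84 - 83 = 1
  94 - 84 = 10
  96 - 94 = 2
  99 - 96 = 3
  100 - 99 = 1


Delta encoded: [20, 19, 12, 9, 23, 1, 10, 2, 3, 1]


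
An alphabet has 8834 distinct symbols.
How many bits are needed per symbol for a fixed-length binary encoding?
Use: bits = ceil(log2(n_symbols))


log2(8834) = 13.1089
Bracket: 2^13 = 8192 < 8834 <= 2^14 = 16384
So ceil(log2(8834)) = 14

bits = ceil(log2(8834)) = ceil(13.1089) = 14 bits


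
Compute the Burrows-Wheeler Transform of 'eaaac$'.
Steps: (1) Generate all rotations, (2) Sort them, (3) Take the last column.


Rotations (sorted):
  0: $eaaac -> last char: c
  1: aaac$e -> last char: e
  2: aac$ea -> last char: a
  3: ac$eaa -> last char: a
  4: c$eaaa -> last char: a
  5: eaaac$ -> last char: $


BWT = ceaaa$


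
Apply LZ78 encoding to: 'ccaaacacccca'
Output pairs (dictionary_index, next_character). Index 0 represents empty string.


LZ78 encoding steps:
Dictionary: {0: ''}
Step 1: w='' (idx 0), next='c' -> output (0, 'c'), add 'c' as idx 1
Step 2: w='c' (idx 1), next='a' -> output (1, 'a'), add 'ca' as idx 2
Step 3: w='' (idx 0), next='a' -> output (0, 'a'), add 'a' as idx 3
Step 4: w='a' (idx 3), next='c' -> output (3, 'c'), add 'ac' as idx 4
Step 5: w='ac' (idx 4), next='c' -> output (4, 'c'), add 'acc' as idx 5
Step 6: w='c' (idx 1), next='c' -> output (1, 'c'), add 'cc' as idx 6
Step 7: w='a' (idx 3), end of input -> output (3, '')


Encoded: [(0, 'c'), (1, 'a'), (0, 'a'), (3, 'c'), (4, 'c'), (1, 'c'), (3, '')]


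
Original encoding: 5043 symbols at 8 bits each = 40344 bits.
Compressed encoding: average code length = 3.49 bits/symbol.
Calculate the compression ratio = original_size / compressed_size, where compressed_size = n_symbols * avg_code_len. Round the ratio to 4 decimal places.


original_size = n_symbols * orig_bits = 5043 * 8 = 40344 bits
compressed_size = n_symbols * avg_code_len = 5043 * 3.49 = 17600.07 bits
ratio = original_size / compressed_size = 40344 / 17600.07 = 2.2923

Compression ratio = 2.2923


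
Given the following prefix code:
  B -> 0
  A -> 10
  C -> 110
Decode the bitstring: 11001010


Decoding step by step:
Bits 110 -> C
Bits 0 -> B
Bits 10 -> A
Bits 10 -> A


Decoded message: CBAA


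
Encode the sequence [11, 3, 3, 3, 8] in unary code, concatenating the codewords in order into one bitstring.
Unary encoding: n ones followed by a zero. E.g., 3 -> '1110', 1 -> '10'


Encode each number as n ones followed by a terminating 0:
  11 -> 111111111110 (12 bits)
  3 -> 1110 (4 bits)
  3 -> 1110 (4 bits)
  3 -> 1110 (4 bits)
  8 -> 111111110 (9 bits)
Total length = 12 + 4 + 4 + 4 + 9 = 33 bits.

Unary([11, 3, 3, 3, 8]) = 111111111110111011101110111111110 (33 bits)


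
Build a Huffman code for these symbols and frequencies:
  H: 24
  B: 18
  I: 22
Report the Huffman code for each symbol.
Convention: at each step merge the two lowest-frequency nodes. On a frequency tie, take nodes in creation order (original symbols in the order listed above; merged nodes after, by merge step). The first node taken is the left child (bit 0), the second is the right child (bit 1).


Huffman tree construction:
Step 1: Merge B(18) + I(22) = 40
Step 2: Merge H(24) + (B+I)(40) = 64
Read each symbol's code off the tree from the root (left child = 0, right child = 1).

Codes:
  H: 0 (length 1)
  B: 10 (length 2)
  I: 11 (length 2)
Average code length: 104/64 = 1.6250 bits/symbol


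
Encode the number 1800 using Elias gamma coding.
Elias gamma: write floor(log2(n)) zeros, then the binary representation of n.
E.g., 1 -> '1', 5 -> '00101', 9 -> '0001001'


num_bits = floor(log2(1800)) + 1 = 11
leading_zeros = num_bits - 1 = 10
binary(1800) = 11100001000

Elias gamma(1800) = '0000000000' + '11100001000' = 000000000011100001000 (21 bits)


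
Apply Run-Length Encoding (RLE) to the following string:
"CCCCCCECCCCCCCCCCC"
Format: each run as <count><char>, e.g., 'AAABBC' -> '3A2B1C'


Scanning runs left to right:
  i=0: run of 'C' x 6 -> '6C'
  i=6: run of 'E' x 1 -> '1E'
  i=7: run of 'C' x 11 -> '11C'

RLE = 6C1E11C


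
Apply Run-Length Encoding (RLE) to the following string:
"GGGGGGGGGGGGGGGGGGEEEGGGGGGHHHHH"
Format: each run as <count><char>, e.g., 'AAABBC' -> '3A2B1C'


Scanning runs left to right:
  i=0: run of 'G' x 18 -> '18G'
  i=18: run of 'E' x 3 -> '3E'
  i=21: run of 'G' x 6 -> '6G'
  i=27: run of 'H' x 5 -> '5H'

RLE = 18G3E6G5H


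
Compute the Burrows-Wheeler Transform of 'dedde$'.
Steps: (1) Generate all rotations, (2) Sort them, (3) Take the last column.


Rotations (sorted):
  0: $dedde -> last char: e
  1: dde$de -> last char: e
  2: de$ded -> last char: d
  3: dedde$ -> last char: $
  4: e$dedd -> last char: d
  5: edde$d -> last char: d


BWT = eed$dd


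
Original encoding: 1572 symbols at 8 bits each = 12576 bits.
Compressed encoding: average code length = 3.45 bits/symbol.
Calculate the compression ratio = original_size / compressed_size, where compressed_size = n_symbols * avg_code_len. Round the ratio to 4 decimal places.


original_size = n_symbols * orig_bits = 1572 * 8 = 12576 bits
compressed_size = n_symbols * avg_code_len = 1572 * 3.45 = 5423.4 bits
ratio = original_size / compressed_size = 12576 / 5423.4 = 2.3188

Compression ratio = 2.3188
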